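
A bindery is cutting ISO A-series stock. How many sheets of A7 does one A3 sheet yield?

Each ISO step halves the sheet: 1 × A3 → 2 × A4 → 4 × A5 → 8 × A6 → …
From A3 to A7 is 4 halving steps: 2^4 = 16.

16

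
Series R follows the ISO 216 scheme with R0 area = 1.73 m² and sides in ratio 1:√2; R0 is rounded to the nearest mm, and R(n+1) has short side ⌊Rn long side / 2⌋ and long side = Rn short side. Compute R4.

276 × 391 mm

Let R0's short side be w mm. w · w√2 = 1.73 m² = 1,730,000 mm², so w ≈ 1106.0 mm and w√2 ≈ 1564.2 mm → R0 = 1106 × 1564 mm.
R1: ⌊1564/2⌋ × 1106 = 782 × 1106 mm
R2: ⌊1106/2⌋ × 782 = 553 × 782 mm
R3: ⌊782/2⌋ × 553 = 391 × 553 mm
R4: ⌊553/2⌋ × 391 = 276 × 391 mm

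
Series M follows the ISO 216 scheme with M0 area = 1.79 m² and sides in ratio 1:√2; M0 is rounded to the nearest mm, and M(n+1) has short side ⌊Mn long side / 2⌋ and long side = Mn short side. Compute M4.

281 × 397 mm

Let M0's short side be w mm. w · w√2 = 1.79 m² = 1,790,000 mm², so w ≈ 1125.0 mm and w√2 ≈ 1591.1 mm → M0 = 1125 × 1591 mm.
M1: ⌊1591/2⌋ × 1125 = 795 × 1125 mm
M2: ⌊1125/2⌋ × 795 = 562 × 795 mm
M3: ⌊795/2⌋ × 562 = 397 × 562 mm
M4: ⌊562/2⌋ × 397 = 281 × 397 mm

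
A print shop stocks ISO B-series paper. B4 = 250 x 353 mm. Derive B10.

B5: ⌊353/2⌋ × 250 = 176 × 250 mm
B6: ⌊250/2⌋ × 176 = 125 × 176 mm
B7: ⌊176/2⌋ × 125 = 88 × 125 mm
B8: ⌊125/2⌋ × 88 = 62 × 88 mm
B9: ⌊88/2⌋ × 62 = 44 × 62 mm
B10: ⌊62/2⌋ × 44 = 31 × 44 mm

31 × 44 mm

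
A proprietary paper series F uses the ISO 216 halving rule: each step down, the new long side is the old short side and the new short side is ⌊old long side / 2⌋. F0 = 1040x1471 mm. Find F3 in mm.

367 × 520 mm

F1: ⌊1471/2⌋ × 1040 = 735 × 1040 mm
F2: ⌊1040/2⌋ × 735 = 520 × 735 mm
F3: ⌊735/2⌋ × 520 = 367 × 520 mm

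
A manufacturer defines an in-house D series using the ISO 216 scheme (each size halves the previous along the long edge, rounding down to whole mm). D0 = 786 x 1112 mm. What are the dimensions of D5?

139 × 196 mm

D1: ⌊1112/2⌋ × 786 = 556 × 786 mm
D2: ⌊786/2⌋ × 556 = 393 × 556 mm
D3: ⌊556/2⌋ × 393 = 278 × 393 mm
D4: ⌊393/2⌋ × 278 = 196 × 278 mm
D5: ⌊278/2⌋ × 196 = 139 × 196 mm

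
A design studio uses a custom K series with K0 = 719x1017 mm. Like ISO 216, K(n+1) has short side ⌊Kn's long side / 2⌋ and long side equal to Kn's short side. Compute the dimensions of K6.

K1: ⌊1017/2⌋ × 719 = 508 × 719 mm
K2: ⌊719/2⌋ × 508 = 359 × 508 mm
K3: ⌊508/2⌋ × 359 = 254 × 359 mm
K4: ⌊359/2⌋ × 254 = 179 × 254 mm
K5: ⌊254/2⌋ × 179 = 127 × 179 mm
K6: ⌊179/2⌋ × 127 = 89 × 127 mm

89 × 127 mm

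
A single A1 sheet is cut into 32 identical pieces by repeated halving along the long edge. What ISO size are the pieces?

32 = 2^5, so 5 halving steps.
A1 → A2 → … → A6 after 5 steps.

A6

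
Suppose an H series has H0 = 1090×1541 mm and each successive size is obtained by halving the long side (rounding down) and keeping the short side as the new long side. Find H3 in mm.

H1: ⌊1541/2⌋ × 1090 = 770 × 1090 mm
H2: ⌊1090/2⌋ × 770 = 545 × 770 mm
H3: ⌊770/2⌋ × 545 = 385 × 545 mm

385 × 545 mm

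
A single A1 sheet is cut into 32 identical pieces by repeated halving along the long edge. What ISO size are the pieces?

A6

32 = 2^5, so 5 halving steps.
A1 → A2 → … → A6 after 5 steps.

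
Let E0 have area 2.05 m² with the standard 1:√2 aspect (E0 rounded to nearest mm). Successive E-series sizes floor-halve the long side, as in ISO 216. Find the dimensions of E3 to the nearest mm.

425 × 602 mm

Let E0's short side be w mm. w · w√2 = 2.05 m² = 2,050,000 mm², so w ≈ 1204.0 mm and w√2 ≈ 1702.7 mm → E0 = 1204 × 1703 mm.
E1: ⌊1703/2⌋ × 1204 = 851 × 1204 mm
E2: ⌊1204/2⌋ × 851 = 602 × 851 mm
E3: ⌊851/2⌋ × 602 = 425 × 602 mm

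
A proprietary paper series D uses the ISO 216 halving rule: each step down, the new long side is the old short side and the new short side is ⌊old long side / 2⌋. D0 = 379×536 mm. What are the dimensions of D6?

D1: ⌊536/2⌋ × 379 = 268 × 379 mm
D2: ⌊379/2⌋ × 268 = 189 × 268 mm
D3: ⌊268/2⌋ × 189 = 134 × 189 mm
D4: ⌊189/2⌋ × 134 = 94 × 134 mm
D5: ⌊134/2⌋ × 94 = 67 × 94 mm
D6: ⌊94/2⌋ × 67 = 47 × 67 mm

47 × 67 mm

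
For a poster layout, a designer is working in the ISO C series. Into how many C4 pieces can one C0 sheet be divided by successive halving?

Each ISO step halves the sheet: 1 × C0 → 2 × C1 → 4 × C2 → 8 × C3 → …
From C0 to C4 is 4 halving steps: 2^4 = 16.

16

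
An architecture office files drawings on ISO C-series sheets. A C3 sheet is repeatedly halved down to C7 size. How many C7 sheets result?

Each ISO step halves the sheet: 1 × C3 → 2 × C4 → 4 × C5 → 8 × C6 → …
From C3 to C7 is 4 halving steps: 2^4 = 16.

16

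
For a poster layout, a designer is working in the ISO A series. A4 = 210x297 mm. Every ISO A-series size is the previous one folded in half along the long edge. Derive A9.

37 × 52 mm

A5: ⌊297/2⌋ × 210 = 148 × 210 mm
A6: ⌊210/2⌋ × 148 = 105 × 148 mm
A7: ⌊148/2⌋ × 105 = 74 × 105 mm
A8: ⌊105/2⌋ × 74 = 52 × 74 mm
A9: ⌊74/2⌋ × 52 = 37 × 52 mm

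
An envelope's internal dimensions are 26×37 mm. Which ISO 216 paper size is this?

A10 (26 × 37 mm)

Aspect ratio 37/26 ≈ 1.423 — close to the ISO √2 ≈ 1.414.
In the A-series (A0 area = 1 m²): A10 = 26 × 37 mm.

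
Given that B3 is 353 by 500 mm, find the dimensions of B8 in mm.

62 × 88 mm

B4: ⌊500/2⌋ × 353 = 250 × 353 mm
B5: ⌊353/2⌋ × 250 = 176 × 250 mm
B6: ⌊250/2⌋ × 176 = 125 × 176 mm
B7: ⌊176/2⌋ × 125 = 88 × 125 mm
B8: ⌊125/2⌋ × 88 = 62 × 88 mm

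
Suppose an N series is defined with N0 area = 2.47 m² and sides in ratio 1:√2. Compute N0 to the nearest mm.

Let the short side be w mm. Then w · w√2 = 2.47 m² = 2,470,000 mm².
w² = 2,470,000/√2, so w ≈ 1321.6 mm; long side = w√2 ≈ 1869.0 mm.

1322 × 1869 mm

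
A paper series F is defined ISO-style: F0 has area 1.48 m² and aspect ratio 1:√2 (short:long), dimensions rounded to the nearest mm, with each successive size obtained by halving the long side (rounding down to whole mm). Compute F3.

361 × 511 mm

Let F0's short side be w mm. w · w√2 = 1.48 m² = 1,480,000 mm², so w ≈ 1023.0 mm and w√2 ≈ 1446.7 mm → F0 = 1023 × 1447 mm.
F1: ⌊1447/2⌋ × 1023 = 723 × 1023 mm
F2: ⌊1023/2⌋ × 723 = 511 × 723 mm
F3: ⌊723/2⌋ × 511 = 361 × 511 mm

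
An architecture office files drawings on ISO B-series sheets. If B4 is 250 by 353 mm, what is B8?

62 × 88 mm

B5: ⌊353/2⌋ × 250 = 176 × 250 mm
B6: ⌊250/2⌋ × 176 = 125 × 176 mm
B7: ⌊176/2⌋ × 125 = 88 × 125 mm
B8: ⌊125/2⌋ × 88 = 62 × 88 mm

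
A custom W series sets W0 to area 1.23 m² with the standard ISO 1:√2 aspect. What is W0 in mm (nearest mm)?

933 × 1319 mm

Let the short side be w mm. Then w · w√2 = 1.23 m² = 1,230,000 mm².
w² = 1,230,000/√2, so w ≈ 932.6 mm; long side = w√2 ≈ 1318.9 mm.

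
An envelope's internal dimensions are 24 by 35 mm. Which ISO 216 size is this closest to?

Aspect ratio 35/24 ≈ 1.458 (ISO target is √2 ≈ 1.414).
In the A-series (A0 area = 1 m²): A10 = 26 × 37 mm.
Off by 4 mm total — nearest standard size.

A10 (26 × 37 mm)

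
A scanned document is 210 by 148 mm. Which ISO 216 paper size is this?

Aspect ratio 210/148 ≈ 1.419 — close to the ISO √2 ≈ 1.414.
In the A-series (A0 area = 1 m²): A5 = 148 × 210 mm.

A5 (148 × 210 mm)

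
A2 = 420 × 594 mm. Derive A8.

A3: ⌊594/2⌋ × 420 = 297 × 420 mm
A4: ⌊420/2⌋ × 297 = 210 × 297 mm
A5: ⌊297/2⌋ × 210 = 148 × 210 mm
A6: ⌊210/2⌋ × 148 = 105 × 148 mm
A7: ⌊148/2⌋ × 105 = 74 × 105 mm
A8: ⌊105/2⌋ × 74 = 52 × 74 mm

52 × 74 mm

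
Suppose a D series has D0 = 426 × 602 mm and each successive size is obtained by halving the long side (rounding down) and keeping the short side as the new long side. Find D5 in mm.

75 × 106 mm

D1: ⌊602/2⌋ × 426 = 301 × 426 mm
D2: ⌊426/2⌋ × 301 = 213 × 301 mm
D3: ⌊301/2⌋ × 213 = 150 × 213 mm
D4: ⌊213/2⌋ × 150 = 106 × 150 mm
D5: ⌊150/2⌋ × 106 = 75 × 106 mm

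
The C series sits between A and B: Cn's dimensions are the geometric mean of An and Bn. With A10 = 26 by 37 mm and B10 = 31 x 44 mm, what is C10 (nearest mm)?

Short side: √(26 · 31) = √806 ≈ 28.4 → 28 mm
Long side: √(37 · 44) = √1628 ≈ 40.3 → 40 mm

28 × 40 mm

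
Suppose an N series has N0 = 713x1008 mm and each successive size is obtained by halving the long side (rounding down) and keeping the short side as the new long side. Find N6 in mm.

N1: ⌊1008/2⌋ × 713 = 504 × 713 mm
N2: ⌊713/2⌋ × 504 = 356 × 504 mm
N3: ⌊504/2⌋ × 356 = 252 × 356 mm
N4: ⌊356/2⌋ × 252 = 178 × 252 mm
N5: ⌊252/2⌋ × 178 = 126 × 178 mm
N6: ⌊178/2⌋ × 126 = 89 × 126 mm

89 × 126 mm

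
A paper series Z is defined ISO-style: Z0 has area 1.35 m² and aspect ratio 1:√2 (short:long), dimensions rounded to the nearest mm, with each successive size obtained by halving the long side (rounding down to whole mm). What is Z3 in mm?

345 × 488 mm

Let Z0's short side be w mm. w · w√2 = 1.35 m² = 1,350,000 mm², so w ≈ 977.0 mm and w√2 ≈ 1381.7 mm → Z0 = 977 × 1382 mm.
Z1: ⌊1382/2⌋ × 977 = 691 × 977 mm
Z2: ⌊977/2⌋ × 691 = 488 × 691 mm
Z3: ⌊691/2⌋ × 488 = 345 × 488 mm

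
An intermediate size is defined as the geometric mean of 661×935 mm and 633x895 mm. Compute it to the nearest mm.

647 × 915 mm

Short side: √(661 · 633) = √418413 ≈ 646.8 → 647 mm
Long side: √(935 · 895) = √836825 ≈ 914.8 → 915 mm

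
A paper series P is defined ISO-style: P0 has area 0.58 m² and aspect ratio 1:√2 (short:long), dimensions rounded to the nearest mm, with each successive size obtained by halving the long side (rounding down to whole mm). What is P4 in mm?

160 × 226 mm

Let P0's short side be w mm. w · w√2 = 0.58 m² = 580,000 mm², so w ≈ 640.4 mm and w√2 ≈ 905.7 mm → P0 = 640 × 906 mm.
P1: ⌊906/2⌋ × 640 = 453 × 640 mm
P2: ⌊640/2⌋ × 453 = 320 × 453 mm
P3: ⌊453/2⌋ × 320 = 226 × 320 mm
P4: ⌊320/2⌋ × 226 = 160 × 226 mm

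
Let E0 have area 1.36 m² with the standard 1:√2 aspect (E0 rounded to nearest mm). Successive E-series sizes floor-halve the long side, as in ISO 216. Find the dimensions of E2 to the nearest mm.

Let E0's short side be w mm. w · w√2 = 1.36 m² = 1,360,000 mm², so w ≈ 980.6 mm and w√2 ≈ 1386.8 mm → E0 = 981 × 1387 mm.
E1: ⌊1387/2⌋ × 981 = 693 × 981 mm
E2: ⌊981/2⌋ × 693 = 490 × 693 mm

490 × 693 mm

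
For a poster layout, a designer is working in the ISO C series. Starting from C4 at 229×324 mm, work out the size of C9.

C5: ⌊324/2⌋ × 229 = 162 × 229 mm
C6: ⌊229/2⌋ × 162 = 114 × 162 mm
C7: ⌊162/2⌋ × 114 = 81 × 114 mm
C8: ⌊114/2⌋ × 81 = 57 × 81 mm
C9: ⌊81/2⌋ × 57 = 40 × 57 mm

40 × 57 mm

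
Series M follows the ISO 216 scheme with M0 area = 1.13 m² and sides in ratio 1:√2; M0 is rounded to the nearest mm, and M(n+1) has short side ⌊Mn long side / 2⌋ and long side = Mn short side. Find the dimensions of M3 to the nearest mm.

Let M0's short side be w mm. w · w√2 = 1.13 m² = 1,130,000 mm², so w ≈ 893.9 mm and w√2 ≈ 1264.1 mm → M0 = 894 × 1264 mm.
M1: ⌊1264/2⌋ × 894 = 632 × 894 mm
M2: ⌊894/2⌋ × 632 = 447 × 632 mm
M3: ⌊632/2⌋ × 447 = 316 × 447 mm

316 × 447 mm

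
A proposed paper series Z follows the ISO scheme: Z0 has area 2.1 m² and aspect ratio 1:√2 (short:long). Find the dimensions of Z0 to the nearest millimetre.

1219 × 1723 mm

Let the short side be w mm. Then w · w√2 = 2.1 m² = 2,100,000 mm².
w² = 2,100,000/√2, so w ≈ 1218.6 mm; long side = w√2 ≈ 1723.3 mm.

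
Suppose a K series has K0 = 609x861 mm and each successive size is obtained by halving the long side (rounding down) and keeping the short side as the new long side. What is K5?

107 × 152 mm

K1 = 430 × 609 mm (from K0 by 1 halving).
K2: ⌊609/2⌋ × 430 = 304 × 430 mm
K3: ⌊430/2⌋ × 304 = 215 × 304 mm
K4: ⌊304/2⌋ × 215 = 152 × 215 mm
K5: ⌊215/2⌋ × 152 = 107 × 152 mm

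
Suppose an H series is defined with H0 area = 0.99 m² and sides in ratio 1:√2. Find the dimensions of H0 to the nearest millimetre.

Let the short side be w mm. Then w · w√2 = 0.99 m² = 990,000 mm².
w² = 990,000/√2, so w ≈ 836.7 mm; long side = w√2 ≈ 1183.2 mm.

837 × 1183 mm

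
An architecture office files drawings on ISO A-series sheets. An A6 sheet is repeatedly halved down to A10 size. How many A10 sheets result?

A6 = 105 × 148 mm; A10 = 26 × 37 mm.
Each halving step doubles the count; 4 steps from A6 to A10.
2^4 = 16.

16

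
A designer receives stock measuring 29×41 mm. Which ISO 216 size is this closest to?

C10 (28 × 40 mm)

Aspect ratio 41/29 ≈ 1.414 — close to the ISO √2 ≈ 1.414.
In the C-series (envelope sizes, between A and B): C10 = 28 × 40 mm.
Off by 2 mm total — nearest standard size.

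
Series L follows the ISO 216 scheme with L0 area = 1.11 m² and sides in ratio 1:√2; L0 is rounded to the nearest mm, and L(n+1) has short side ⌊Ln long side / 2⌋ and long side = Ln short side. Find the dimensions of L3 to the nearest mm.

Let L0's short side be w mm. w · w√2 = 1.11 m² = 1,110,000 mm², so w ≈ 885.9 mm and w√2 ≈ 1252.9 mm → L0 = 886 × 1253 mm.
L1: ⌊1253/2⌋ × 886 = 626 × 886 mm
L2: ⌊886/2⌋ × 626 = 443 × 626 mm
L3: ⌊626/2⌋ × 443 = 313 × 443 mm

313 × 443 mm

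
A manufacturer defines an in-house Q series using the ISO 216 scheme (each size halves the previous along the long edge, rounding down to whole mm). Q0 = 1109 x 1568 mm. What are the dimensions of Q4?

Q1: ⌊1568/2⌋ × 1109 = 784 × 1109 mm
Q2: ⌊1109/2⌋ × 784 = 554 × 784 mm
Q3: ⌊784/2⌋ × 554 = 392 × 554 mm
Q4: ⌊554/2⌋ × 392 = 277 × 392 mm

277 × 392 mm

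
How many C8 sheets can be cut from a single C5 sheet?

8

C5 = 162 × 229 mm; C8 = 57 × 81 mm.
Each halving step doubles the count; 3 steps from C5 to C8.
2^3 = 8.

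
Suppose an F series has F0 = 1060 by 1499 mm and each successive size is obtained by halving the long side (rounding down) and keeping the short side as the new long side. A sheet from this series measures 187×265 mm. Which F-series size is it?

F5

F0: 1060 × 1499 mm
F1: 749 × 1060 mm
F2: 530 × 749 mm
F3: 374 × 530 mm
F4: 265 × 374 mm
F5: 187 × 265 mm
F6: 132 × 187 mm
→ matches F5.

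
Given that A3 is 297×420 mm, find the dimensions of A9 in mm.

37 × 52 mm

A4: ⌊420/2⌋ × 297 = 210 × 297 mm
A5: ⌊297/2⌋ × 210 = 148 × 210 mm
A6: ⌊210/2⌋ × 148 = 105 × 148 mm
A7: ⌊148/2⌋ × 105 = 74 × 105 mm
A8: ⌊105/2⌋ × 74 = 52 × 74 mm
A9: ⌊74/2⌋ × 52 = 37 × 52 mm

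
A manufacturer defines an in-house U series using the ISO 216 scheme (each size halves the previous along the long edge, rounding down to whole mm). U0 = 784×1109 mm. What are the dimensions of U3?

277 × 392 mm

U1: ⌊1109/2⌋ × 784 = 554 × 784 mm
U2: ⌊784/2⌋ × 554 = 392 × 554 mm
U3: ⌊554/2⌋ × 392 = 277 × 392 mm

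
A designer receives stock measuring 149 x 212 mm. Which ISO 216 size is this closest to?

A5 (148 × 210 mm)

Aspect ratio 212/149 ≈ 1.423 — close to the ISO √2 ≈ 1.414.
In the A-series (A0 area = 1 m²): A5 = 148 × 210 mm.
Off by 3 mm total — nearest standard size.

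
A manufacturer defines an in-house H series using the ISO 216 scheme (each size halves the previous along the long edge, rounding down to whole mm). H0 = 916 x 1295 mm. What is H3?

323 × 458 mm

H1: ⌊1295/2⌋ × 916 = 647 × 916 mm
H2: ⌊916/2⌋ × 647 = 458 × 647 mm
H3: ⌊647/2⌋ × 458 = 323 × 458 mm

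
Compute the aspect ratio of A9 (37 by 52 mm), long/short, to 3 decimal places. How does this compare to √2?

1.405

52 / 37 = 1.405
ISO 216 targets √2 ≈ 1.414; the -0.009 deviation is from mm rounding.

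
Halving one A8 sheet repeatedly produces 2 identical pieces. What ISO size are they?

A9

2 = 2^1, so 1 halving step.
A8 → A9 → … → A9 after 1 step.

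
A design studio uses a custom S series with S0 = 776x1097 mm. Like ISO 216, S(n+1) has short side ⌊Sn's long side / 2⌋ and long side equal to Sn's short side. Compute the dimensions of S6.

97 × 137 mm

S1: ⌊1097/2⌋ × 776 = 548 × 776 mm
S2: ⌊776/2⌋ × 548 = 388 × 548 mm
S3: ⌊548/2⌋ × 388 = 274 × 388 mm
S4: ⌊388/2⌋ × 274 = 194 × 274 mm
S5: ⌊274/2⌋ × 194 = 137 × 194 mm
S6: ⌊194/2⌋ × 137 = 97 × 137 mm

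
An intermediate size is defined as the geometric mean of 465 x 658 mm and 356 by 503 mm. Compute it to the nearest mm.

407 × 575 mm

Short side: √(465 · 356) = √165540 ≈ 406.9 → 407 mm
Long side: √(658 · 503) = √330974 ≈ 575.3 → 575 mm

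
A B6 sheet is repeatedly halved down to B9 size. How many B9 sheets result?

8

B6 = 125 × 176 mm; B9 = 44 × 62 mm.
Each halving step doubles the count; 3 steps from B6 to B9.
2^3 = 8.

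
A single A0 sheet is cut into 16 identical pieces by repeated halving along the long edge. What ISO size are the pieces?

16 = 2^4, so 4 halving steps.
A0 → A1 → … → A4 after 4 steps.

A4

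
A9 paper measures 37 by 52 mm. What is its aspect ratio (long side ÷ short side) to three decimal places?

52 / 37 = 1.405
ISO 216 targets √2 ≈ 1.414; the -0.009 deviation is from mm rounding.

1.405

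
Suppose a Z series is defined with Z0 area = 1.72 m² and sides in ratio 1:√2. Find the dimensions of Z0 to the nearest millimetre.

1103 × 1560 mm

Let the short side be w mm. Then w · w√2 = 1.72 m² = 1,720,000 mm².
w² = 1,720,000/√2, so w ≈ 1102.8 mm; long side = w√2 ≈ 1559.6 mm.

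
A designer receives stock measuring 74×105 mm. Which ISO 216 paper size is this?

Aspect ratio 105/74 ≈ 1.419 — close to the ISO √2 ≈ 1.414.
In the A-series (A0 area = 1 m²): A7 = 74 × 105 mm.

A7 (74 × 105 mm)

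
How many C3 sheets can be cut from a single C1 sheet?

C1 = 648 × 917 mm; C3 = 324 × 458 mm.
Each halving step doubles the count; 2 steps from C1 to C3.
2^2 = 4.

4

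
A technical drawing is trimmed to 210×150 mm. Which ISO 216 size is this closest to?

A5 (148 × 210 mm)

Aspect ratio 210/150 ≈ 1.400 — close to the ISO √2 ≈ 1.414.
In the A-series (A0 area = 1 m²): A5 = 148 × 210 mm.
Off by 2 mm total — nearest standard size.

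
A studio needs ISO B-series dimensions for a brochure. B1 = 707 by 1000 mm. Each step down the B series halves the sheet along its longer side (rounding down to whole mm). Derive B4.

250 × 353 mm

B2: ⌊1000/2⌋ × 707 = 500 × 707 mm
B3: ⌊707/2⌋ × 500 = 353 × 500 mm
B4: ⌊500/2⌋ × 353 = 250 × 353 mm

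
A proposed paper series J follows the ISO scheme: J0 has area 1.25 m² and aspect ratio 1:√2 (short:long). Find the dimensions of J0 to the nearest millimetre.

940 × 1330 mm

Let the short side be w mm. Then w · w√2 = 1.25 m² = 1,250,000 mm².
w² = 1,250,000/√2, so w ≈ 940.2 mm; long side = w√2 ≈ 1329.6 mm.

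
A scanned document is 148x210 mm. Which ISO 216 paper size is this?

Aspect ratio 210/148 ≈ 1.419 — close to the ISO √2 ≈ 1.414.
In the A-series (A0 area = 1 m²): A5 = 148 × 210 mm.

A5 (148 × 210 mm)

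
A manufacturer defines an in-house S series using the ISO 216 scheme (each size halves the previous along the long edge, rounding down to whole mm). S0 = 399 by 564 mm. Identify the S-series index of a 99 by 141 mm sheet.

S4

S0: 399 × 564 mm
S1: 282 × 399 mm
S2: 199 × 282 mm
S3: 141 × 199 mm
S4: 99 × 141 mm
S5: 70 × 99 mm
→ matches S4.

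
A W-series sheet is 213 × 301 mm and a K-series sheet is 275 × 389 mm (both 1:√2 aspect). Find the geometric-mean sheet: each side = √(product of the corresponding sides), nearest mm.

Short side: √(213 · 275) = √58575 ≈ 242.0 → 242 mm
Long side: √(301 · 389) = √117089 ≈ 342.2 → 342 mm

242 × 342 mm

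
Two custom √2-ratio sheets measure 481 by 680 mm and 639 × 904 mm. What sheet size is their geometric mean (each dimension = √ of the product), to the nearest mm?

Short side: √(481 · 639) = √307359 ≈ 554.4 → 554 mm
Long side: √(680 · 904) = √614720 ≈ 784.0 → 784 mm

554 × 784 mm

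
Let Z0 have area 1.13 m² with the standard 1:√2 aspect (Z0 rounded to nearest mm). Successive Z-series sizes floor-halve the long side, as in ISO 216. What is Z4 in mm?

Let Z0's short side be w mm. w · w√2 = 1.13 m² = 1,130,000 mm², so w ≈ 893.9 mm and w√2 ≈ 1264.1 mm → Z0 = 894 × 1264 mm.
Z1: ⌊1264/2⌋ × 894 = 632 × 894 mm
Z2: ⌊894/2⌋ × 632 = 447 × 632 mm
Z3: ⌊632/2⌋ × 447 = 316 × 447 mm
Z4: ⌊447/2⌋ × 316 = 223 × 316 mm

223 × 316 mm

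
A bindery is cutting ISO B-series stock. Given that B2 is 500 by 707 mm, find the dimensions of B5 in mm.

176 × 250 mm

B3: ⌊707/2⌋ × 500 = 353 × 500 mm
B4: ⌊500/2⌋ × 353 = 250 × 353 mm
B5: ⌊353/2⌋ × 250 = 176 × 250 mm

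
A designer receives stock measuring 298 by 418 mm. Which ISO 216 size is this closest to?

Aspect ratio 418/298 ≈ 1.403 — close to the ISO √2 ≈ 1.414.
In the A-series (A0 area = 1 m²): A3 = 297 × 420 mm.
Off by 3 mm total — nearest standard size.

A3 (297 × 420 mm)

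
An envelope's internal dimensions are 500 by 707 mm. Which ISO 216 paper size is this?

Aspect ratio 707/500 ≈ 1.414 — close to the ISO √2 ≈ 1.414.
In the B-series (B0 = 1000 × 1414 mm): B2 = 500 × 707 mm.

B2 (500 × 707 mm)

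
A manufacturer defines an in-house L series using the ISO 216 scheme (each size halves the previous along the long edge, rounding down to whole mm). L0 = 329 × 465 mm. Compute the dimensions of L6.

L1: ⌊465/2⌋ × 329 = 232 × 329 mm
L2: ⌊329/2⌋ × 232 = 164 × 232 mm
L3: ⌊232/2⌋ × 164 = 116 × 164 mm
L4: ⌊164/2⌋ × 116 = 82 × 116 mm
L5: ⌊116/2⌋ × 82 = 58 × 82 mm
L6: ⌊82/2⌋ × 58 = 41 × 58 mm

41 × 58 mm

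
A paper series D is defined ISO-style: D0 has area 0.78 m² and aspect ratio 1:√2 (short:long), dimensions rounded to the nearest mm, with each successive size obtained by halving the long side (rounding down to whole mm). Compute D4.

185 × 262 mm

Let D0's short side be w mm. w · w√2 = 0.78 m² = 780,000 mm², so w ≈ 742.7 mm and w√2 ≈ 1050.3 mm → D0 = 743 × 1050 mm.
D1: ⌊1050/2⌋ × 743 = 525 × 743 mm
D2: ⌊743/2⌋ × 525 = 371 × 525 mm
D3: ⌊525/2⌋ × 371 = 262 × 371 mm
D4: ⌊371/2⌋ × 262 = 185 × 262 mm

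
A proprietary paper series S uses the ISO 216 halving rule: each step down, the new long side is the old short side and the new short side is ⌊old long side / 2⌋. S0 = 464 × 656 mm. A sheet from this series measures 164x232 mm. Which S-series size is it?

S0: 464 × 656 mm
S1: 328 × 464 mm
S2: 232 × 328 mm
S3: 164 × 232 mm
S4: 116 × 164 mm
→ matches S3.

S3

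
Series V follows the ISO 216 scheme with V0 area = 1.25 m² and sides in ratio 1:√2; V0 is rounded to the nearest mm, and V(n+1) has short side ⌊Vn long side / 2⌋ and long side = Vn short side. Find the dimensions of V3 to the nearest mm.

Let V0's short side be w mm. w · w√2 = 1.25 m² = 1,250,000 mm², so w ≈ 940.2 mm and w√2 ≈ 1329.6 mm → V0 = 940 × 1330 mm.
V1: ⌊1330/2⌋ × 940 = 665 × 940 mm
V2: ⌊940/2⌋ × 665 = 470 × 665 mm
V3: ⌊665/2⌋ × 470 = 332 × 470 mm

332 × 470 mm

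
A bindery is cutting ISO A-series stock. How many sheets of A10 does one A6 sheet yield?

16

Each ISO step halves the sheet: 1 × A6 → 2 × A7 → 4 × A8 → 8 × A9 → …
From A6 to A10 is 4 halving steps: 2^4 = 16.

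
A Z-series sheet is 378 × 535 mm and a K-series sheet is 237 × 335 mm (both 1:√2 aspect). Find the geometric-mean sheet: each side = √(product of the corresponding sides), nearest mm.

Short side: √(378 · 237) = √89586 ≈ 299.3 → 299 mm
Long side: √(535 · 335) = √179225 ≈ 423.3 → 423 mm

299 × 423 mm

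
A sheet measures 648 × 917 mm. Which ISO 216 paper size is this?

Aspect ratio 917/648 ≈ 1.415 — close to the ISO √2 ≈ 1.414.
In the C-series (envelope sizes, between A and B): C1 = 648 × 917 mm.

C1 (648 × 917 mm)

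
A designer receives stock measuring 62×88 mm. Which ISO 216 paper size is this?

Aspect ratio 88/62 ≈ 1.419 — close to the ISO √2 ≈ 1.414.
In the B-series (B0 = 1000 × 1414 mm): B8 = 62 × 88 mm.

B8 (62 × 88 mm)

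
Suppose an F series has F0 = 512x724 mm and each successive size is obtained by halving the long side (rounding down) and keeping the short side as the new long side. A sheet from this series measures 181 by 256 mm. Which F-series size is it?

F0: 512 × 724 mm
F1: 362 × 512 mm
F2: 256 × 362 mm
F3: 181 × 256 mm
F4: 128 × 181 mm
→ matches F3.

F3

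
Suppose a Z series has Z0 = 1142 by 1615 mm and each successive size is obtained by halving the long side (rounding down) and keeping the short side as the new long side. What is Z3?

403 × 571 mm

Z1: ⌊1615/2⌋ × 1142 = 807 × 1142 mm
Z2: ⌊1142/2⌋ × 807 = 571 × 807 mm
Z3: ⌊807/2⌋ × 571 = 403 × 571 mm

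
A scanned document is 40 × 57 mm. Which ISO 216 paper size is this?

Aspect ratio 57/40 ≈ 1.425 — close to the ISO √2 ≈ 1.414.
In the C-series (envelope sizes, between A and B): C9 = 40 × 57 mm.

C9 (40 × 57 mm)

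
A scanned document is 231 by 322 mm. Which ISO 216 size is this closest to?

C4 (229 × 324 mm)

Aspect ratio 322/231 ≈ 1.394 (ISO target is √2 ≈ 1.414).
In the C-series (envelope sizes, between A and B): C4 = 229 × 324 mm.
Off by 4 mm total — nearest standard size.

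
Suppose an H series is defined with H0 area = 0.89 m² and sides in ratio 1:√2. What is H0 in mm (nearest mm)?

793 × 1122 mm

Let the short side be w mm. Then w · w√2 = 0.89 m² = 890,000 mm².
w² = 890,000/√2, so w ≈ 793.3 mm; long side = w√2 ≈ 1121.9 mm.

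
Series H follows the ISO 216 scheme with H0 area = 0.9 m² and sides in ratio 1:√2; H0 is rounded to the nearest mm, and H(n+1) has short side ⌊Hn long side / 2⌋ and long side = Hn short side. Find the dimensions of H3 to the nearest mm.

Let H0's short side be w mm. w · w√2 = 0.9 m² = 900,000 mm², so w ≈ 797.7 mm and w√2 ≈ 1128.2 mm → H0 = 798 × 1128 mm.
H1: ⌊1128/2⌋ × 798 = 564 × 798 mm
H2: ⌊798/2⌋ × 564 = 399 × 564 mm
H3: ⌊564/2⌋ × 399 = 282 × 399 mm

282 × 399 mm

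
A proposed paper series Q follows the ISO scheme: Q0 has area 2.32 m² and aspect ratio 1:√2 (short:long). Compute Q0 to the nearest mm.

1281 × 1811 mm

Let the short side be w mm. Then w · w√2 = 2.32 m² = 2,320,000 mm².
w² = 2,320,000/√2, so w ≈ 1280.8 mm; long side = w√2 ≈ 1811.3 mm.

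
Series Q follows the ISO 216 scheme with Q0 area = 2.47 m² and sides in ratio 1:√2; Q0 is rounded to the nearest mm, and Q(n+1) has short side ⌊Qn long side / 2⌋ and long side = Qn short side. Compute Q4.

330 × 467 mm

Let Q0's short side be w mm. w · w√2 = 2.47 m² = 2,470,000 mm², so w ≈ 1321.6 mm and w√2 ≈ 1869.0 mm → Q0 = 1322 × 1869 mm.
Q1: ⌊1869/2⌋ × 1322 = 934 × 1322 mm
Q2: ⌊1322/2⌋ × 934 = 661 × 934 mm
Q3: ⌊934/2⌋ × 661 = 467 × 661 mm
Q4: ⌊661/2⌋ × 467 = 330 × 467 mm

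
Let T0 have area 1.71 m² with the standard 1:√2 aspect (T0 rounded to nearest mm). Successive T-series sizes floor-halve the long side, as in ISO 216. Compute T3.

388 × 550 mm

Let T0's short side be w mm. w · w√2 = 1.71 m² = 1,710,000 mm², so w ≈ 1099.6 mm and w√2 ≈ 1555.1 mm → T0 = 1100 × 1555 mm.
T1: ⌊1555/2⌋ × 1100 = 777 × 1100 mm
T2: ⌊1100/2⌋ × 777 = 550 × 777 mm
T3: ⌊777/2⌋ × 550 = 388 × 550 mm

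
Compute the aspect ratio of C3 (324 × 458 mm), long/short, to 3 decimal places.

1.414

458 / 324 = 1.414
Matches √2 ≈ 1.414 — the ISO 216 defining ratio.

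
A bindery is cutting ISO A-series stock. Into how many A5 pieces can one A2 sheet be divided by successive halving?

8

A2 = 420 × 594 mm; A5 = 148 × 210 mm.
Each halving step doubles the count; 3 steps from A2 to A5.
2^3 = 8.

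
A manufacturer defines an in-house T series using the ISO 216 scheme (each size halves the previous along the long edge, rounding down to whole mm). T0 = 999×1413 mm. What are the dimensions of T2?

499 × 706 mm

T1: ⌊1413/2⌋ × 999 = 706 × 999 mm
T2: ⌊999/2⌋ × 706 = 499 × 706 mm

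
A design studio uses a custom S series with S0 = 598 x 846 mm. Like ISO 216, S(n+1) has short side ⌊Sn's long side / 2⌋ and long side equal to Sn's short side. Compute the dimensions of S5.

105 × 149 mm

S1 = 423 × 598 mm (from S0 by 1 halving).
S2: ⌊598/2⌋ × 423 = 299 × 423 mm
S3: ⌊423/2⌋ × 299 = 211 × 299 mm
S4: ⌊299/2⌋ × 211 = 149 × 211 mm
S5: ⌊211/2⌋ × 149 = 105 × 149 mm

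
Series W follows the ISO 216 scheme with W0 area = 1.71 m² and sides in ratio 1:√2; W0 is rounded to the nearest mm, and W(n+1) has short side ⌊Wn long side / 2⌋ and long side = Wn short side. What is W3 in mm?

388 × 550 mm

Let W0's short side be w mm. w · w√2 = 1.71 m² = 1,710,000 mm², so w ≈ 1099.6 mm and w√2 ≈ 1555.1 mm → W0 = 1100 × 1555 mm.
W1: ⌊1555/2⌋ × 1100 = 777 × 1100 mm
W2: ⌊1100/2⌋ × 777 = 550 × 777 mm
W3: ⌊777/2⌋ × 550 = 388 × 550 mm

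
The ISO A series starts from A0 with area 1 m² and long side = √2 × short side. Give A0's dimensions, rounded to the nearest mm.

Let the short side be w mm. Then the long side is w√2 and w · w√2 = 10⁶ mm².
w² = 10⁶/√2, so w = 1000 / 2^(1/4) ≈ 840.9 mm; long side = 1000 · 2^(1/4) ≈ 1189.2 mm.

841 × 1189 mm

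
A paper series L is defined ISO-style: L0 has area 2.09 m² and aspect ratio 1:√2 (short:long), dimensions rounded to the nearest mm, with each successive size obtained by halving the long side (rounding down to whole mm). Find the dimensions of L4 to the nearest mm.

304 × 429 mm

Let L0's short side be w mm. w · w√2 = 2.09 m² = 2,090,000 mm², so w ≈ 1215.7 mm and w√2 ≈ 1719.2 mm → L0 = 1216 × 1719 mm.
L1: ⌊1719/2⌋ × 1216 = 859 × 1216 mm
L2: ⌊1216/2⌋ × 859 = 608 × 859 mm
L3: ⌊859/2⌋ × 608 = 429 × 608 mm
L4: ⌊608/2⌋ × 429 = 304 × 429 mm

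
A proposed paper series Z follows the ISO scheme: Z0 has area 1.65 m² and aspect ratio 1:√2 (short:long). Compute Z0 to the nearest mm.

Let the short side be w mm. Then w · w√2 = 1.65 m² = 1,650,000 mm².
w² = 1,650,000/√2, so w ≈ 1080.2 mm; long side = w√2 ≈ 1527.6 mm.

1080 × 1528 mm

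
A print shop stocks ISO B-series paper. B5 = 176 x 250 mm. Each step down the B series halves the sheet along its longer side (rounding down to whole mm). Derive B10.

B6: ⌊250/2⌋ × 176 = 125 × 176 mm
B7: ⌊176/2⌋ × 125 = 88 × 125 mm
B8: ⌊125/2⌋ × 88 = 62 × 88 mm
B9: ⌊88/2⌋ × 62 = 44 × 62 mm
B10: ⌊62/2⌋ × 44 = 31 × 44 mm

31 × 44 mm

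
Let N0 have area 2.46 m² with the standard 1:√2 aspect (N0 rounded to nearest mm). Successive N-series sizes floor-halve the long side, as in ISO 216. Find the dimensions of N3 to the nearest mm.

466 × 659 mm

Let N0's short side be w mm. w · w√2 = 2.46 m² = 2,460,000 mm², so w ≈ 1318.9 mm and w√2 ≈ 1865.2 mm → N0 = 1319 × 1865 mm.
N1: ⌊1865/2⌋ × 1319 = 932 × 1319 mm
N2: ⌊1319/2⌋ × 932 = 659 × 932 mm
N3: ⌊932/2⌋ × 659 = 466 × 659 mm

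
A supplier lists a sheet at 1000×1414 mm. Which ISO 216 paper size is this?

Aspect ratio 1414/1000 ≈ 1.414 — close to the ISO √2 ≈ 1.414.
In the B-series (B0 = 1000 × 1414 mm): B0 = 1000 × 1414 mm.

B0 (1000 × 1414 mm)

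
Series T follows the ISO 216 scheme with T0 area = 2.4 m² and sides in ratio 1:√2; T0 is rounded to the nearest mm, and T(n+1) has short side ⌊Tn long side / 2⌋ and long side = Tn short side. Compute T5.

230 × 325 mm

Let T0's short side be w mm. w · w√2 = 2.4 m² = 2,400,000 mm², so w ≈ 1302.7 mm and w√2 ≈ 1842.3 mm → T0 = 1303 × 1842 mm.
T1: ⌊1842/2⌋ × 1303 = 921 × 1303 mm
T2: ⌊1303/2⌋ × 921 = 651 × 921 mm
T3: ⌊921/2⌋ × 651 = 460 × 651 mm
T4: ⌊651/2⌋ × 460 = 325 × 460 mm
T5: ⌊460/2⌋ × 325 = 230 × 325 mm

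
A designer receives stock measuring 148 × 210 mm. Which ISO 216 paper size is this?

Aspect ratio 210/148 ≈ 1.419 — close to the ISO √2 ≈ 1.414.
In the A-series (A0 area = 1 m²): A5 = 148 × 210 mm.

A5 (148 × 210 mm)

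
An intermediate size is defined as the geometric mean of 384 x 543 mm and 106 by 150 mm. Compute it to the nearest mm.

202 × 285 mm

Short side: √(384 · 106) = √40704 ≈ 201.8 → 202 mm
Long side: √(543 · 150) = √81450 ≈ 285.4 → 285 mm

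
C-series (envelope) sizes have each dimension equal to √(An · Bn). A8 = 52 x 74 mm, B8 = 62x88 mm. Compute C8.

57 × 81 mm

Short side: √(52 · 62) = √3224 ≈ 56.8 → 57 mm
Long side: √(74 · 88) = √6512 ≈ 80.7 → 81 mm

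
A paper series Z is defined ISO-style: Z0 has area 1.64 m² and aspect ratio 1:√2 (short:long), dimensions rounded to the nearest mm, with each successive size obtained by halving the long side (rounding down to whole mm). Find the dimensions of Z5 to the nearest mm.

Let Z0's short side be w mm. w · w√2 = 1.64 m² = 1,640,000 mm², so w ≈ 1076.9 mm and w√2 ≈ 1522.9 mm → Z0 = 1077 × 1523 mm.
Z1: ⌊1523/2⌋ × 1077 = 761 × 1077 mm
Z2: ⌊1077/2⌋ × 761 = 538 × 761 mm
Z3: ⌊761/2⌋ × 538 = 380 × 538 mm
Z4: ⌊538/2⌋ × 380 = 269 × 380 mm
Z5: ⌊380/2⌋ × 269 = 190 × 269 mm

190 × 269 mm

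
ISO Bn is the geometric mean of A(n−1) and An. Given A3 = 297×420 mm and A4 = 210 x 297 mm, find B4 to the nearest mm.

250 × 353 mm

Short side: √(297 · 210) = √62370 ≈ 249.7 → 250 mm
Long side: √(420 · 297) = √124740 ≈ 353.2 → 353 mm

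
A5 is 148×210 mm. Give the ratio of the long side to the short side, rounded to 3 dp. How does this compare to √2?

210 / 148 = 1.419
ISO 216 targets √2 ≈ 1.414; the +0.005 deviation is from mm rounding.

1.419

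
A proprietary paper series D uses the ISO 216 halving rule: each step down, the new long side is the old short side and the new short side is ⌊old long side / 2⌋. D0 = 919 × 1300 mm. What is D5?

162 × 229 mm

D1: ⌊1300/2⌋ × 919 = 650 × 919 mm
D2: ⌊919/2⌋ × 650 = 459 × 650 mm
D3: ⌊650/2⌋ × 459 = 325 × 459 mm
D4: ⌊459/2⌋ × 325 = 229 × 325 mm
D5: ⌊325/2⌋ × 229 = 162 × 229 mm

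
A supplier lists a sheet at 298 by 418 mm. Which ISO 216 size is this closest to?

Aspect ratio 418/298 ≈ 1.403 — close to the ISO √2 ≈ 1.414.
In the A-series (A0 area = 1 m²): A3 = 297 × 420 mm.
Off by 3 mm total — nearest standard size.

A3 (297 × 420 mm)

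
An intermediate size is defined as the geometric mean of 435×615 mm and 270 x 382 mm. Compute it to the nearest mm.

Short side: √(435 · 270) = √117450 ≈ 342.7 → 343 mm
Long side: √(615 · 382) = √234930 ≈ 484.7 → 485 mm

343 × 485 mm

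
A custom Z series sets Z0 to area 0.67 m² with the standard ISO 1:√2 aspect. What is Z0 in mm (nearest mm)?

Let the short side be w mm. Then w · w√2 = 0.67 m² = 670,000 mm².
w² = 670,000/√2, so w ≈ 688.3 mm; long side = w√2 ≈ 973.4 mm.

688 × 973 mm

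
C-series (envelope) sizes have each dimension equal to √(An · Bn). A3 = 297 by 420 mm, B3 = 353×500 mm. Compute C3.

Short side: √(297 · 353) = √104841 ≈ 323.8 → 324 mm
Long side: √(420 · 500) = √210000 ≈ 458.3 → 458 mm

324 × 458 mm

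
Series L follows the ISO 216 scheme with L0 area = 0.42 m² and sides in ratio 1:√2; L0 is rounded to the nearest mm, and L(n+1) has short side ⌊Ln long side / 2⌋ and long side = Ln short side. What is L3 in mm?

192 × 272 mm

Let L0's short side be w mm. w · w√2 = 0.42 m² = 420,000 mm², so w ≈ 545.0 mm and w√2 ≈ 770.7 mm → L0 = 545 × 771 mm.
L1: ⌊771/2⌋ × 545 = 385 × 545 mm
L2: ⌊545/2⌋ × 385 = 272 × 385 mm
L3: ⌊385/2⌋ × 272 = 192 × 272 mm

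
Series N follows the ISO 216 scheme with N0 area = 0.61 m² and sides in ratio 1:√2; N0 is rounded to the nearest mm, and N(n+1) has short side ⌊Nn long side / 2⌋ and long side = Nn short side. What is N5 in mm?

Let N0's short side be w mm. w · w√2 = 0.61 m² = 610,000 mm², so w ≈ 656.8 mm and w√2 ≈ 928.8 mm → N0 = 657 × 929 mm.
N1: ⌊929/2⌋ × 657 = 464 × 657 mm
N2: ⌊657/2⌋ × 464 = 328 × 464 mm
N3: ⌊464/2⌋ × 328 = 232 × 328 mm
N4: ⌊328/2⌋ × 232 = 164 × 232 mm
N5: ⌊232/2⌋ × 164 = 116 × 164 mm

116 × 164 mm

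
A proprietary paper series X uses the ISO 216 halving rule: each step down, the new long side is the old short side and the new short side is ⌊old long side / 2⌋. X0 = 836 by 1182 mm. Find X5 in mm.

147 × 209 mm

X1: ⌊1182/2⌋ × 836 = 591 × 836 mm
X2: ⌊836/2⌋ × 591 = 418 × 591 mm
X3: ⌊591/2⌋ × 418 = 295 × 418 mm
X4: ⌊418/2⌋ × 295 = 209 × 295 mm
X5: ⌊295/2⌋ × 209 = 147 × 209 mm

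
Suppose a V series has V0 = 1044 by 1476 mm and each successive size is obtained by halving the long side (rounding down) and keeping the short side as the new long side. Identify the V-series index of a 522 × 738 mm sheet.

V0: 1044 × 1476 mm
V1: 738 × 1044 mm
V2: 522 × 738 mm
V3: 369 × 522 mm
→ matches V2.

V2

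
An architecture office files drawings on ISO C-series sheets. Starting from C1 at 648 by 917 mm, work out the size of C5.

162 × 229 mm

C2: ⌊917/2⌋ × 648 = 458 × 648 mm
C3: ⌊648/2⌋ × 458 = 324 × 458 mm
C4: ⌊458/2⌋ × 324 = 229 × 324 mm
C5: ⌊324/2⌋ × 229 = 162 × 229 mm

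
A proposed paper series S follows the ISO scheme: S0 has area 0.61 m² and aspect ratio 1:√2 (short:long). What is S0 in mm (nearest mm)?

Let the short side be w mm. Then w · w√2 = 0.61 m² = 610,000 mm².
w² = 610,000/√2, so w ≈ 656.8 mm; long side = w√2 ≈ 928.8 mm.

657 × 929 mm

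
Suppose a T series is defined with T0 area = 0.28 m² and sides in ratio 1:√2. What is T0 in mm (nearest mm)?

445 × 629 mm

Let the short side be w mm. Then w · w√2 = 0.28 m² = 280,000 mm².
w² = 280,000/√2, so w ≈ 445.0 mm; long side = w√2 ≈ 629.3 mm.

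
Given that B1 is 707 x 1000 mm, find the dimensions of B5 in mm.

B2: ⌊1000/2⌋ × 707 = 500 × 707 mm
B3: ⌊707/2⌋ × 500 = 353 × 500 mm
B4: ⌊500/2⌋ × 353 = 250 × 353 mm
B5: ⌊353/2⌋ × 250 = 176 × 250 mm

176 × 250 mm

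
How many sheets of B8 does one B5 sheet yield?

B5 = 176 × 250 mm; B8 = 62 × 88 mm.
Each halving step doubles the count; 3 steps from B5 to B8.
2^3 = 8.

8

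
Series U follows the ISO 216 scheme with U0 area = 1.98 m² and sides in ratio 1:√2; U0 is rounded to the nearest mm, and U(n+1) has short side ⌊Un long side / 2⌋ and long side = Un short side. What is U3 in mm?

Let U0's short side be w mm. w · w√2 = 1.98 m² = 1,980,000 mm², so w ≈ 1183.2 mm and w√2 ≈ 1673.4 mm → U0 = 1183 × 1673 mm.
U1: ⌊1673/2⌋ × 1183 = 836 × 1183 mm
U2: ⌊1183/2⌋ × 836 = 591 × 836 mm
U3: ⌊836/2⌋ × 591 = 418 × 591 mm

418 × 591 mm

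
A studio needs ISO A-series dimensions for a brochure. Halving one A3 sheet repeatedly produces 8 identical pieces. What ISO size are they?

A6

8 = 2^3, so 3 halving steps.
A3 → A4 → … → A6 after 3 steps.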